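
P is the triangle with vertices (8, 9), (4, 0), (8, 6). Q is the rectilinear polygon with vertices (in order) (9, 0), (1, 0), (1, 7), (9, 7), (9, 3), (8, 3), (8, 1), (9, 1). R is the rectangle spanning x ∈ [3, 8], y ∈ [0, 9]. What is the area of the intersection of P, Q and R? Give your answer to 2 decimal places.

The intersection is the polygon with vertices (8,7), (8,6), (4,0), (7.111,7).
By the shoelace formula its area is 5.11.

5.11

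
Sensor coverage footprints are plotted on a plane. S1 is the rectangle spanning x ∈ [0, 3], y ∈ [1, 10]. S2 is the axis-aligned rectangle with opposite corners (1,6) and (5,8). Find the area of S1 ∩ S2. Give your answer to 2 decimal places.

|S1∩S2|: x∈[1,3], y∈[6,8] → 2·2 = 4.

4.00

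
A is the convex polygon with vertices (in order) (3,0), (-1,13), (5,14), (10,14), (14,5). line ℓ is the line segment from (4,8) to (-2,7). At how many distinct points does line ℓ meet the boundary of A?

1

The segment meets the boundary at (0.707,7.451).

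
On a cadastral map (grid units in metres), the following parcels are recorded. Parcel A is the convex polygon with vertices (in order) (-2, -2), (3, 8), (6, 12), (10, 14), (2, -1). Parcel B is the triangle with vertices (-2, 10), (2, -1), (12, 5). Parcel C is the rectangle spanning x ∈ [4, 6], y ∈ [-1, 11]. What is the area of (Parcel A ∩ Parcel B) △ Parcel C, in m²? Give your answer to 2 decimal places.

|Parcel A ∩ Parcel B| = 24.2726.
|(Parcel A ∩ Parcel B) ∩ Parcel C| = 5.75.
|(Parcel A ∩ Parcel B) △ Parcel C| = 24.2726 + 24 − 11.5 = 36.77.

36.77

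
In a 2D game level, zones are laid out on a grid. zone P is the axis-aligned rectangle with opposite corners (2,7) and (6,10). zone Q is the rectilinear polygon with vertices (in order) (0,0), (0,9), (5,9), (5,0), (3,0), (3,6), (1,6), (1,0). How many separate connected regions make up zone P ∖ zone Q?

zone P ∖ zone Q is a single connected region.

1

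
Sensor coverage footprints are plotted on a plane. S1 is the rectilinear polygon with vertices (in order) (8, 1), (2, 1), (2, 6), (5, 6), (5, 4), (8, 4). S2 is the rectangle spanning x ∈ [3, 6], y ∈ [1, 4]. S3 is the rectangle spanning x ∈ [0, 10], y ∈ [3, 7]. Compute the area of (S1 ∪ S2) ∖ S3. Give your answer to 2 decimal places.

|S1 ∪ S2| = 24.
|(S1 ∪ S2) ∩ S3| = 12.
|(S1 ∪ S2) ∖ S3| = 24 − 12 = 12.00.

12.00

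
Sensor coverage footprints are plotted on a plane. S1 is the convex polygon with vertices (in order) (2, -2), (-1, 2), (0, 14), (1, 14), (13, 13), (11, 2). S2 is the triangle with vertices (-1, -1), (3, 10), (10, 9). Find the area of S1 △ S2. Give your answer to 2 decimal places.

|S1| = 169, |S2| = 40.5, |S1∩S2| = 39.5953.
|S1 △ S2| = |S1| + |S2| − 2·|S1∩S2| = 169 + 40.5 − 79.1906 = 130.31.

130.31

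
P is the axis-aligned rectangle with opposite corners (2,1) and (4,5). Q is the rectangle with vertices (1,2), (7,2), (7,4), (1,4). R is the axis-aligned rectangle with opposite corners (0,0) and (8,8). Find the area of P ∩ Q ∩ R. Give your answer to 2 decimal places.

4.00

The intersection is the polygon with vertices (2,2), (2,4), (4,4), (4,2).
By the shoelace formula its area is 4.00.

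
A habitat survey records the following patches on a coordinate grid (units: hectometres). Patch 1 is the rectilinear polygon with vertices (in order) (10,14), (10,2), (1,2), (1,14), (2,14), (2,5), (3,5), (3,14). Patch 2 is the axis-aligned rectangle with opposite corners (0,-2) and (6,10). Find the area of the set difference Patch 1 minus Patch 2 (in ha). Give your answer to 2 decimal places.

64.00

|Patch 1| = 99, |Patch 1∩Patch 2| = 35.
|Patch 1 ∖ Patch 2| = |Patch 1| − |Patch 1∩Patch 2| = 99 − 35 = 64.00.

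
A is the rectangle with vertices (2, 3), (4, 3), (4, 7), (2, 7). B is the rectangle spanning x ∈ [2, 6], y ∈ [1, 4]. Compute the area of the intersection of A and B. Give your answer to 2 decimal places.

2.00

|A∩B|: x∈[2,4], y∈[3,4] → 2·1 = 2.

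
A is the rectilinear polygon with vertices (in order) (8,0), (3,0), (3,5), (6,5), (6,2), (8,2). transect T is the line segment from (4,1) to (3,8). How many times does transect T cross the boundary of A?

The segment meets the boundary at (3.429,5).

1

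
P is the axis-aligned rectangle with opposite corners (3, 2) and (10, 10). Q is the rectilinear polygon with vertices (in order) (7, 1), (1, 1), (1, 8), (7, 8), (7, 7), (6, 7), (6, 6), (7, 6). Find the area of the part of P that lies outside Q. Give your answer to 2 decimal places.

33.00

|P| = 56, |P∩Q| = 23.
|P ∖ Q| = |P| − |P∩Q| = 56 − 23 = 33.00.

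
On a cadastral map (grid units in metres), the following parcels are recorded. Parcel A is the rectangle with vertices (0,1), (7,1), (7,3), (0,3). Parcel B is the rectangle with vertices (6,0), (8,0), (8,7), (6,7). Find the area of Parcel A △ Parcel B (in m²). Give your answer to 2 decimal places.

24.00

|Parcel A∩Parcel B|: x∈[6,7], y∈[1,3] → 1·2 = 2.
|Parcel A △ Parcel B| = |Parcel A| + |Parcel B| − 2·|Parcel A∩Parcel B| = 14 + 14 − 4 = 24.00.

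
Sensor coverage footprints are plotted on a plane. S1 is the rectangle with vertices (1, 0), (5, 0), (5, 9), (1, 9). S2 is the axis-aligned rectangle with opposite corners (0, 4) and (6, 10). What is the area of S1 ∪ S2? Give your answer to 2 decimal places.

By inclusion–exclusion:
Individual areas: |S1| = 36, |S2| = 36.
|S1∩S2|: x∈[1,5], y∈[4,9] → 4·5 = 20.
|S1 ∪ S2| = 72 − 20 = 52.00.

52.00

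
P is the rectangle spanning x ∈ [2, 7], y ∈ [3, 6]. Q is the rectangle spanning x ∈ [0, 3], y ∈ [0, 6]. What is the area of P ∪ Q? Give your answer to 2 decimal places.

30.00

By inclusion–exclusion:
Individual areas: |P| = 15, |Q| = 18.
|P∩Q|: x∈[2,3], y∈[3,6] → 1·3 = 3.
|P ∪ Q| = 33 − 3 = 30.00.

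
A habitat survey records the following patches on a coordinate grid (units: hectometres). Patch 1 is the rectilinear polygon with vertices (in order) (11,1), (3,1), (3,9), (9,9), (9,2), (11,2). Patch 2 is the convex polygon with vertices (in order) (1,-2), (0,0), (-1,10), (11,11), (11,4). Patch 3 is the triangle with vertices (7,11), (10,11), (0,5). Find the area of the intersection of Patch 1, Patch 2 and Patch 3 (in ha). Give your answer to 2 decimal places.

2.84

The intersection is the polygon with vertices (3,7.571), (4.667,9), (6.667,9), (3,6.8).
By the shoelace formula its area is 2.84.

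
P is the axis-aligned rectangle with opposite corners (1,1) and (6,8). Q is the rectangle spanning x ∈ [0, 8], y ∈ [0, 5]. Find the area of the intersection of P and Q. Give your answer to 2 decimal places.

20.00

|P∩Q|: x∈[1,6], y∈[1,5] → 5·4 = 20.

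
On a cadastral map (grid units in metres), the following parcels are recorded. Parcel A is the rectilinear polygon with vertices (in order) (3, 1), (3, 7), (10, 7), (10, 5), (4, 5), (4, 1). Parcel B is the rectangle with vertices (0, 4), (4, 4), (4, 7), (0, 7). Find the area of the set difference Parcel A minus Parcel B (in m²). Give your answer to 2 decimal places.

|Parcel A| = 18, |Parcel A∩Parcel B| = 3.
|Parcel A ∖ Parcel B| = |Parcel A| − |Parcel A∩Parcel B| = 18 − 3 = 15.00.

15.00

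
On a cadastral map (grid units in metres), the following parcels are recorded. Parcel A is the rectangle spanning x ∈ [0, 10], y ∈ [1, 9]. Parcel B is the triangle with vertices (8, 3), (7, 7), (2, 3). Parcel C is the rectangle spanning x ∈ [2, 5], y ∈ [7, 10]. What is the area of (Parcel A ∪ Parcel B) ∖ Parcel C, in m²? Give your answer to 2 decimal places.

|Parcel A ∪ Parcel B| = 80.
|(Parcel A ∪ Parcel B) ∩ Parcel C| = 6.
|(Parcel A ∪ Parcel B) ∖ Parcel C| = 80 − 6 = 74.00.

74.00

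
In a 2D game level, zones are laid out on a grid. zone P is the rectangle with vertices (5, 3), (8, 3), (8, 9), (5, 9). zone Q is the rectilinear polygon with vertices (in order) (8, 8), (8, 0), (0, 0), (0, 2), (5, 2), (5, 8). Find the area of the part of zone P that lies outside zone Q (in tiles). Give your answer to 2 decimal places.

3.00

|zone P| = 18, |zone P∩zone Q| = 15.
|zone P ∖ zone Q| = |zone P| − |zone P∩zone Q| = 18 − 15 = 3.00.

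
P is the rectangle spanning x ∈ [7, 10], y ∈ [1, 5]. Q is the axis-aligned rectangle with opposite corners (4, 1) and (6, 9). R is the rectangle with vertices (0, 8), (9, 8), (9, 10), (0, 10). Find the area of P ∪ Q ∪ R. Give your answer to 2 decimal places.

44.00

By inclusion–exclusion:
Individual areas: |P| = 12, |Q| = 16, |R| = 18.
|P∩Q| = 0 (no overlap).
|P∩R| = 0 (no overlap).
|Q∩R|: x∈[4,6], y∈[8,9] → 2·1 = 2.
|P∩Q∩R| = 0.
|P ∪ Q ∪ R| = 46 − 2 + 0 = 44.00.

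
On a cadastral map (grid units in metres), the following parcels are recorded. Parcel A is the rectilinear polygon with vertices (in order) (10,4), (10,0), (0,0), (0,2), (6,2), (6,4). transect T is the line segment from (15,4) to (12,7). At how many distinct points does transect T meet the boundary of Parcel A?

0

The segment lies entirely outside Parcel A and never meets its boundary.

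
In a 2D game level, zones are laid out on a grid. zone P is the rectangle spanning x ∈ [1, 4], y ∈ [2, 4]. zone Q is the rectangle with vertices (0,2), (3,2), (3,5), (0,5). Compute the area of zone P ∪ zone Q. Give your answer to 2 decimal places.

11.00

By inclusion–exclusion:
Individual areas: |zone P| = 6, |zone Q| = 9.
|zone P∩zone Q|: x∈[1,3], y∈[2,4] → 2·2 = 4.
|zone P ∪ zone Q| = 15 − 4 = 11.00.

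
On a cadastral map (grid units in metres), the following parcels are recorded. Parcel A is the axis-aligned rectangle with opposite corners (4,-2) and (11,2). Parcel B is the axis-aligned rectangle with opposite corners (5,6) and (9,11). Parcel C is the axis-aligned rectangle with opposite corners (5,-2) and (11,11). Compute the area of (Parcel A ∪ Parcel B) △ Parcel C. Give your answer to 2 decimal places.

|Parcel A ∪ Parcel B| = 48.
|(Parcel A ∪ Parcel B) ∩ Parcel C| = 44.
|(Parcel A ∪ Parcel B) △ Parcel C| = 48 + 78 − 88 = 38.00.

38.00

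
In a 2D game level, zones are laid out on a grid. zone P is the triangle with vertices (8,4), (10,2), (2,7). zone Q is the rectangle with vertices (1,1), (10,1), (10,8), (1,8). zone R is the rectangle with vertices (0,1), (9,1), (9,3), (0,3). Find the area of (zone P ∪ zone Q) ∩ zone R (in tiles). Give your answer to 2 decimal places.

16.00

The region (zone P ∪ zone Q) ∩ zone R is the polygon with vertices (1,1), (1,3), (9,3), (9,1).
By the shoelace formula its area is 16.00.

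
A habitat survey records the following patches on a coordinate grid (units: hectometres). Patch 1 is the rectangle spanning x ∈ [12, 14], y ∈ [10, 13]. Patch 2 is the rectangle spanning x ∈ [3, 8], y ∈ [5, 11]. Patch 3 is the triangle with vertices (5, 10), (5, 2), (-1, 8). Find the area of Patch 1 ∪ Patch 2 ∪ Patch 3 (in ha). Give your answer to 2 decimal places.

By inclusion–exclusion:
Individual areas: |Patch 1| = 6, |Patch 2| = 30, |Patch 3| = 24.
|Patch 1∩Patch 2| = 0 (no overlap).
|Patch 1∩Patch 3| = 0.
|Patch 2∩Patch 3| = 9.3333.
|Patch 1∩Patch 2∩Patch 3| = 0.
|Patch 1 ∪ Patch 2 ∪ Patch 3| = 60 − 9.3333 + 0 = 50.67.

50.67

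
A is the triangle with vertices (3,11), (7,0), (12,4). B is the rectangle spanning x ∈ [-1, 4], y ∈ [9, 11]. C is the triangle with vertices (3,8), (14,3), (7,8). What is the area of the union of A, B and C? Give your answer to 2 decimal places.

46.82

By inclusion–exclusion:
Individual areas: |A| = 35.5, |B| = 10, |C| = 10.
|A∩B| = 0.8838.
|A∩C| = 7.7961.
|B∩C| = 0.
|A∩B∩C| = 0.
|A ∪ B ∪ C| = 55.5 − 8.6799 + 0 = 46.82.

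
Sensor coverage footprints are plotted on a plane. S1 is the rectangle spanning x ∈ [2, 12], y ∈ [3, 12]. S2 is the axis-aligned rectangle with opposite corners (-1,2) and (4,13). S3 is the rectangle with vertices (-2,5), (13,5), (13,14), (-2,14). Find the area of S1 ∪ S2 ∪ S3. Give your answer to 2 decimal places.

By inclusion–exclusion:
Individual areas: |S1| = 90, |S2| = 55, |S3| = 135.
|S1∩S2|: x∈[2,4], y∈[3,12] → 2·9 = 18.
|S1∩S3|: x∈[2,12], y∈[5,12] → 10·7 = 70.
|S2∩S3|: x∈[-1,4], y∈[5,13] → 5·8 = 40.
|S1∩S2∩S3| = 14.
|S1 ∪ S2 ∪ S3| = 280 − 128 + 14 = 166.00.

166.00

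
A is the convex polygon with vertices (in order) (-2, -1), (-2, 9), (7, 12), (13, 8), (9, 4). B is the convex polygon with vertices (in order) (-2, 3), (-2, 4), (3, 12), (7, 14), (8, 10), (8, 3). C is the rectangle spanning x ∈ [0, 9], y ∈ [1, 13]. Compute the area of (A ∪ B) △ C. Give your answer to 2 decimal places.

|A ∪ B| = 122.2957.
|(A ∪ B) ∩ C| = 86.7707.
|(A ∪ B) △ C| = 122.2957 + 108 − 173.5414 = 56.75.

56.75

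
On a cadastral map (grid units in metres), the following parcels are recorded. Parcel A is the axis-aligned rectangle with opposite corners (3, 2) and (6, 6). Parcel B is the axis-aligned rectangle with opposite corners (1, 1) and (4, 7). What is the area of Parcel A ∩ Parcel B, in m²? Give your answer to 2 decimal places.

|Parcel A∩Parcel B|: x∈[3,4], y∈[2,6] → 1·4 = 4.

4.00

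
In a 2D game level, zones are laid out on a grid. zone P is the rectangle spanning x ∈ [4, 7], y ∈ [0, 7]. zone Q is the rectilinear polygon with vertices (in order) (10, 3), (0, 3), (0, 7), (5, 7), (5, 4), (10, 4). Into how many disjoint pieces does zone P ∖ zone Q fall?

2

zone P ∖ zone Q splits into 2 disjoint pieces (area 9, area 6).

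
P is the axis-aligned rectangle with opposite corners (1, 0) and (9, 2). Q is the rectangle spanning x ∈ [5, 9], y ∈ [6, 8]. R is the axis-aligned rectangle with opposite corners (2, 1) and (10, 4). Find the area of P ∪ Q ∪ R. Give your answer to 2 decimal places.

41.00

By inclusion–exclusion:
Individual areas: |P| = 16, |Q| = 8, |R| = 24.
|P∩Q| = 0 (no overlap).
|P∩R|: x∈[2,9], y∈[1,2] → 7·1 = 7.
|Q∩R| = 0 (no overlap).
|P∩Q∩R| = 0.
|P ∪ Q ∪ R| = 48 − 7 + 0 = 41.00.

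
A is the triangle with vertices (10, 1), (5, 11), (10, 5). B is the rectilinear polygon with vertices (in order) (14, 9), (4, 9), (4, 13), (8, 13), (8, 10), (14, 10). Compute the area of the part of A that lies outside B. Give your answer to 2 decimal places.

9.33

|A| = 10, |A∩B| = 0.6667.
|A ∖ B| = |A| − |A∩B| = 10 − 0.6667 = 9.33.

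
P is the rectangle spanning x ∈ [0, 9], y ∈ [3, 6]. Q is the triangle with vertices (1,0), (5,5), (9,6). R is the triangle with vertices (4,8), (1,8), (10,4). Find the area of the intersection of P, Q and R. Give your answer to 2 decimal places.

The intersection is the polygon with vertices (7.545,5.636), (8.059,5.294), (7.698,5.023), (6.76,5.44).
By the shoelace formula its area is 0.39.

0.39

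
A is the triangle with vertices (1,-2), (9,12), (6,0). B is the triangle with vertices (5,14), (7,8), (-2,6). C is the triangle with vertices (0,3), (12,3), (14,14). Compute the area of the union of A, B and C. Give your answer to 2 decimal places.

110.14

By inclusion–exclusion:
Individual areas: |A| = 27, |B| = 29, |C| = 66.
|A∩B| = 0.0555.
|A∩C| = 11.6679.
|B∩C| = 0.1888.
|A∩B∩C| = 0.0555.
|A ∪ B ∪ C| = 122 − 11.9122 + 0.0555 = 110.14.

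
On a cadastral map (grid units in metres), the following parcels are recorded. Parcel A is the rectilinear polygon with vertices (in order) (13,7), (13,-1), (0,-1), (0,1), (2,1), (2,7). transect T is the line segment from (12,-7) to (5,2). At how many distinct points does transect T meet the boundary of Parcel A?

The segment meets the boundary at (7.333,-1).

1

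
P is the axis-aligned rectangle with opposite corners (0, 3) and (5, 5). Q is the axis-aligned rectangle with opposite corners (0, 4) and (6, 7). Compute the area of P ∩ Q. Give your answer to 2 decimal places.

5.00

|P∩Q|: x∈[0,5], y∈[4,5] → 5·1 = 5.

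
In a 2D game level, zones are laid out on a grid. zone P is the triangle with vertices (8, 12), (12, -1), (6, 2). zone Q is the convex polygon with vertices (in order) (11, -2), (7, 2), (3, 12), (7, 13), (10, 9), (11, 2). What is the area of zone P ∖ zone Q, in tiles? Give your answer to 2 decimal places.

2.75

|zone P| = 33, |zone P∩zone Q| = 30.2456.
|zone P ∖ zone Q| = |zone P| − |zone P∩zone Q| = 33 − 30.2456 = 2.75.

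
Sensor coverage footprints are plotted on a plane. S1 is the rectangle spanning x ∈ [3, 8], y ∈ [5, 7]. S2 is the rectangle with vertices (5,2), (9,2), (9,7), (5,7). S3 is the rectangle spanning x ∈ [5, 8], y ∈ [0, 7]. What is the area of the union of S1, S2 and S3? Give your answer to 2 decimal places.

30.00

By inclusion–exclusion:
Individual areas: |S1| = 10, |S2| = 20, |S3| = 21.
|S1∩S2|: x∈[5,8], y∈[5,7] → 3·2 = 6.
|S1∩S3|: x∈[5,8], y∈[5,7] → 3·2 = 6.
|S2∩S3|: x∈[5,8], y∈[2,7] → 3·5 = 15.
|S1∩S2∩S3| = 6.
|S1 ∪ S2 ∪ S3| = 51 − 27 + 6 = 30.00.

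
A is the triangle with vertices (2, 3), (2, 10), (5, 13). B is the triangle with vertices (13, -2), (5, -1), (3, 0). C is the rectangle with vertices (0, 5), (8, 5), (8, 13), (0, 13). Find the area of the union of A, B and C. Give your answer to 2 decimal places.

67.60

By inclusion–exclusion:
Individual areas: |A| = 10.5, |B| = 3, |C| = 64.
|A∩B| = 0.
|A∩C| = 9.9.
|B∩C| = 0.
|A∩B∩C| = 0.
|A ∪ B ∪ C| = 77.5 − 9.9 + 0 = 67.60.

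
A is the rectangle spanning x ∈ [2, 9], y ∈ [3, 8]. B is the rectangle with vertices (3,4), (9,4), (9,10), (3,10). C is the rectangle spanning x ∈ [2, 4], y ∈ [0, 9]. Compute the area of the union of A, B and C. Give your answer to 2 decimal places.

54.00

By inclusion–exclusion:
Individual areas: |A| = 35, |B| = 36, |C| = 18.
|A∩B|: x∈[3,9], y∈[4,8] → 6·4 = 24.
|A∩C|: x∈[2,4], y∈[3,8] → 2·5 = 10.
|B∩C|: x∈[3,4], y∈[4,9] → 1·5 = 5.
|A∩B∩C| = 4.
|A ∪ B ∪ C| = 89 − 39 + 4 = 54.00.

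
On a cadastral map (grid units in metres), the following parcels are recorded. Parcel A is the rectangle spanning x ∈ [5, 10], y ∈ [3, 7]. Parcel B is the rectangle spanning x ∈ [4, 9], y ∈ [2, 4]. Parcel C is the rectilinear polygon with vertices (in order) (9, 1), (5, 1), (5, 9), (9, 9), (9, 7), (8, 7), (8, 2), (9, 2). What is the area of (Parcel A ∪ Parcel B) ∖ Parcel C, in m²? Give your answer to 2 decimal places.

|Parcel A ∪ Parcel B| = 26.
|(Parcel A ∪ Parcel B) ∩ Parcel C| = 15.
|(Parcel A ∪ Parcel B) ∖ Parcel C| = 26 − 15 = 11.00.

11.00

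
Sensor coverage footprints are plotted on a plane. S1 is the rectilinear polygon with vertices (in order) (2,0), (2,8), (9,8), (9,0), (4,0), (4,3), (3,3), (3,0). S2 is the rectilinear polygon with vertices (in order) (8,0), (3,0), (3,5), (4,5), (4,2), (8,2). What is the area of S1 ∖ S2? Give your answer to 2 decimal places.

|S1| = 53, |S1∩S2| = 10.
|S1 ∖ S2| = |S1| − |S1∩S2| = 53 − 10 = 43.00.

43.00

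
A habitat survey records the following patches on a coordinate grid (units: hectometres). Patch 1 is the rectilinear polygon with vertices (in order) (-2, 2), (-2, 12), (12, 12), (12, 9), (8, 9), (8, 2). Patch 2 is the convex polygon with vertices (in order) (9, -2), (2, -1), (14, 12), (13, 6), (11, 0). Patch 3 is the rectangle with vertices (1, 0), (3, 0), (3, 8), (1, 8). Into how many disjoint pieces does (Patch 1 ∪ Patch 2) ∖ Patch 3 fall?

1

(Patch 1 ∪ Patch 2) ∖ Patch 3 is a single connected region.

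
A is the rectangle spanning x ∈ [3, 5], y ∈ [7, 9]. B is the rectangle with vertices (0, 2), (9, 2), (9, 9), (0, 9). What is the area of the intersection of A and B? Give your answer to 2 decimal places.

4.00

|A∩B|: x∈[3,5], y∈[7,9] → 2·2 = 4.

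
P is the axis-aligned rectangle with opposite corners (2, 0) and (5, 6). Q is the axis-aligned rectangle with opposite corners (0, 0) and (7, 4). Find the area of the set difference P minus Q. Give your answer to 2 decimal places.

6.00

|P∩Q|: x∈[2,5], y∈[0,4] → 3·4 = 12.
|P| = 18.
|P ∖ Q| = |P| − |P∩Q| = 18 − 12 = 6.00.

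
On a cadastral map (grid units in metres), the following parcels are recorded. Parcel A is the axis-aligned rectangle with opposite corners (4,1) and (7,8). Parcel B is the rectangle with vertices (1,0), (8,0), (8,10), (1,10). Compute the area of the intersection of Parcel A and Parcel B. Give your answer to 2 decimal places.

|Parcel A∩Parcel B|: x∈[4,7], y∈[1,8] → 3·7 = 21.

21.00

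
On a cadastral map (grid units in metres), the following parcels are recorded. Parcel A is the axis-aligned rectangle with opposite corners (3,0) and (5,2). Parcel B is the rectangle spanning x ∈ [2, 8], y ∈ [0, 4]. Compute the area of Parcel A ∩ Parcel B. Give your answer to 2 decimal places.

|Parcel A∩Parcel B|: x∈[3,5], y∈[0,2] → 2·2 = 4.

4.00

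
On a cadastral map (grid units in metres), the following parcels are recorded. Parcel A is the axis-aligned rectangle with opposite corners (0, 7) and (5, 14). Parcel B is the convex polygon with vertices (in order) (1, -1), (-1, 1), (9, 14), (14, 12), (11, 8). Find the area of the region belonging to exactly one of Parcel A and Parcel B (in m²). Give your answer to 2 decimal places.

|Parcel A| = 35, |Parcel B| = 75, |Parcel A∩Parcel B| = 1.2462.
|Parcel A △ Parcel B| = |Parcel A| + |Parcel B| − 2·|Parcel A∩Parcel B| = 35 + 75 − 2.4923 = 107.51.

107.51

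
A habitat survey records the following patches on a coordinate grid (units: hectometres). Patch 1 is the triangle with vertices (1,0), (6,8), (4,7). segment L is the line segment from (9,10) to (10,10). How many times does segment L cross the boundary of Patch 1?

The segment lies entirely outside Patch 1 and never meets its boundary.

0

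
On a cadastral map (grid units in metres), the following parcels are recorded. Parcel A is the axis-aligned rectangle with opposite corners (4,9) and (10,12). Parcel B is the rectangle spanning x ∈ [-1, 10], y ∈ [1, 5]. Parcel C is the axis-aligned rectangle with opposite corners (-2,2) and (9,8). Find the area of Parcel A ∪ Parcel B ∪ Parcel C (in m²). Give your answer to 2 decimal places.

By inclusion–exclusion:
Individual areas: |Parcel A| = 18, |Parcel B| = 44, |Parcel C| = 66.
|Parcel A∩Parcel B| = 0 (no overlap).
|Parcel A∩Parcel C| = 0 (no overlap).
|Parcel B∩Parcel C|: x∈[-1,9], y∈[2,5] → 10·3 = 30.
|Parcel A∩Parcel B∩Parcel C| = 0.
|Parcel A ∪ Parcel B ∪ Parcel C| = 128 − 30 + 0 = 98.00.

98.00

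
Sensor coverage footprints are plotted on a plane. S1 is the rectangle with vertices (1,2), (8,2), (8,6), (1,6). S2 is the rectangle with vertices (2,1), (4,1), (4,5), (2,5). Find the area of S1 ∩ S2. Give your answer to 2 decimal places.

|S1∩S2|: x∈[2,4], y∈[2,5] → 2·3 = 6.

6.00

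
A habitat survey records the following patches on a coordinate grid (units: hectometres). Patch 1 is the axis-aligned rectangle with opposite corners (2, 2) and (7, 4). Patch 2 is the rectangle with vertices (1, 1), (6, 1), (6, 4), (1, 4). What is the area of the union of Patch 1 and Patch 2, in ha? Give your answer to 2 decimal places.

By inclusion–exclusion:
Individual areas: |Patch 1| = 10, |Patch 2| = 15.
|Patch 1∩Patch 2|: x∈[2,6], y∈[2,4] → 4·2 = 8.
|Patch 1 ∪ Patch 2| = 25 − 8 = 17.00.

17.00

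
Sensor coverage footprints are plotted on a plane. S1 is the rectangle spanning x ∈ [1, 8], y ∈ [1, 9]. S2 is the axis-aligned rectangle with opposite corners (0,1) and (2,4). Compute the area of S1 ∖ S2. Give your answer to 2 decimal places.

53.00

|S1∩S2|: x∈[1,2], y∈[1,4] → 1·3 = 3.
|S1| = 56.
|S1 ∖ S2| = |S1| − |S1∩S2| = 56 − 3 = 53.00.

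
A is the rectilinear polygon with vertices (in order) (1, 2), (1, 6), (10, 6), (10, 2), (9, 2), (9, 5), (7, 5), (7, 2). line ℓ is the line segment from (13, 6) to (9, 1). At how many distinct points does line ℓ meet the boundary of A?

The segment meets the boundary at (10,2.25), (9.8,2).

2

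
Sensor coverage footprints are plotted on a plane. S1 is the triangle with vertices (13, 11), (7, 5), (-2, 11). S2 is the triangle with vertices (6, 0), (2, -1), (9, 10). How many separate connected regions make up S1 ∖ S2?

1

S1 ∖ S2 is a single connected region.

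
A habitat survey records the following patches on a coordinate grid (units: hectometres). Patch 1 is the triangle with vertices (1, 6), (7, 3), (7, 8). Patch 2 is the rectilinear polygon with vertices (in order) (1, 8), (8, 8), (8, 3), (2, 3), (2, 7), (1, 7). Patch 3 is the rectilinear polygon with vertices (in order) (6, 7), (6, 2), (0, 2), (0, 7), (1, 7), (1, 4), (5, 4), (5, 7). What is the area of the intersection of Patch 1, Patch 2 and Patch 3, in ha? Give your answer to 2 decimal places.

The intersection is the polygon with vertices (5,4), (5,7), (6,7), (6,3.5).
By the shoelace formula its area is 3.25.

3.25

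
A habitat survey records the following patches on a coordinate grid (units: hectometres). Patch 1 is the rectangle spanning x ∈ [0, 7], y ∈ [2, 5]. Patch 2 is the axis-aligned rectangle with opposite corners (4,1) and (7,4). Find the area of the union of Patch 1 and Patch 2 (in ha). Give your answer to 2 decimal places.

24.00

By inclusion–exclusion:
Individual areas: |Patch 1| = 21, |Patch 2| = 9.
|Patch 1∩Patch 2|: x∈[4,7], y∈[2,4] → 3·2 = 6.
|Patch 1 ∪ Patch 2| = 30 − 6 = 24.00.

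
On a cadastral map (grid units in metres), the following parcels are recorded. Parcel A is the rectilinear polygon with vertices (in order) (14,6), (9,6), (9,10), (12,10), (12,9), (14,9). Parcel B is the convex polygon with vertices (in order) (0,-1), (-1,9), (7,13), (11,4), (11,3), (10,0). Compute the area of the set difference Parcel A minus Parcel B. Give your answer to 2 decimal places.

|Parcel A| = 18, |Parcel A∩Parcel B| = 1.3889.
|Parcel A ∖ Parcel B| = |Parcel A| − |Parcel A∩Parcel B| = 18 − 1.3889 = 16.61.

16.61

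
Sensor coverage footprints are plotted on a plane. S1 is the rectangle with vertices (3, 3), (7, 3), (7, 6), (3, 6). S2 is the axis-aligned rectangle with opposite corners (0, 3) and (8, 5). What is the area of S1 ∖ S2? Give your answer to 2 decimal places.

4.00

|S1∩S2|: x∈[3,7], y∈[3,5] → 4·2 = 8.
|S1| = 12.
|S1 ∖ S2| = |S1| − |S1∩S2| = 12 − 8 = 4.00.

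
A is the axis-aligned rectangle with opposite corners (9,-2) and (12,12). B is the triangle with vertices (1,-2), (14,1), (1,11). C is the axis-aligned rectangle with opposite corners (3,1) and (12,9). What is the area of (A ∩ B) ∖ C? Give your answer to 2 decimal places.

2.42

|A ∩ B| = 10.5.
|(A ∩ B) ∩ C| = 8.0769.
|(A ∩ B) ∖ C| = 10.5 − 8.0769 = 2.42.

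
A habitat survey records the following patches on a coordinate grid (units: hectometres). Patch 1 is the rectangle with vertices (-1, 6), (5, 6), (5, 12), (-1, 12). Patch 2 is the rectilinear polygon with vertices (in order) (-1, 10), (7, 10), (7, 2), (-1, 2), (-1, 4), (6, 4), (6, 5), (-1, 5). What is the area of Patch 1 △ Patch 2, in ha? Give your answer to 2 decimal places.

|Patch 1| = 36, |Patch 2| = 57, |Patch 1∩Patch 2| = 24.
|Patch 1 △ Patch 2| = |Patch 1| + |Patch 2| − 2·|Patch 1∩Patch 2| = 36 + 57 − 48 = 45.00.

45.00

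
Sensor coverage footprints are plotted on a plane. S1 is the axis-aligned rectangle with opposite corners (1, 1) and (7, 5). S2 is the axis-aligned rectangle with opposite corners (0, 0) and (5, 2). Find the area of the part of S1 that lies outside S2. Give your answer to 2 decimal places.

|S1∩S2|: x∈[1,5], y∈[1,2] → 4·1 = 4.
|S1| = 24.
|S1 ∖ S2| = |S1| − |S1∩S2| = 24 − 4 = 20.00.

20.00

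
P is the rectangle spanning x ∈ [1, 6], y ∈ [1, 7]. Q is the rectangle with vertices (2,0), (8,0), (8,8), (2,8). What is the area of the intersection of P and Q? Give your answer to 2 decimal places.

|P∩Q|: x∈[2,6], y∈[1,7] → 4·6 = 24.

24.00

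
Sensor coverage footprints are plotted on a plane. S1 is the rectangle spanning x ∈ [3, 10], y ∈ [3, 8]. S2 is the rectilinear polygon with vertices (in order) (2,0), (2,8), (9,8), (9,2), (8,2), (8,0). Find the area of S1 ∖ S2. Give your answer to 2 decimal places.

5.00

|S1| = 35, |S1∩S2| = 30.
|S1 ∖ S2| = |S1| − |S1∩S2| = 35 − 30 = 5.00.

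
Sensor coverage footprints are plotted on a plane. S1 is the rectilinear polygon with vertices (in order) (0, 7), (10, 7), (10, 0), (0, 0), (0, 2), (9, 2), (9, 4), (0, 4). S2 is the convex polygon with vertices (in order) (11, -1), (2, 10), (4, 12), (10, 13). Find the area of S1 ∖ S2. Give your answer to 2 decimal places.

35.75

|S1| = 52, |S1∩S2| = 16.2475.
|S1 ∖ S2| = |S1| − |S1∩S2| = 52 − 16.2475 = 35.75.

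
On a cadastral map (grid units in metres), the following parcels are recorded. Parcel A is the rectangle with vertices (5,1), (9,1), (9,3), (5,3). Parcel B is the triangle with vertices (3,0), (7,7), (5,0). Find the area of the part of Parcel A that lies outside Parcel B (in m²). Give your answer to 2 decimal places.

|Parcel A| = 8, |Parcel A∩Parcel B| = 1.1429.
|Parcel A ∖ Parcel B| = |Parcel A| − |Parcel A∩Parcel B| = 8 − 1.1429 = 6.86.

6.86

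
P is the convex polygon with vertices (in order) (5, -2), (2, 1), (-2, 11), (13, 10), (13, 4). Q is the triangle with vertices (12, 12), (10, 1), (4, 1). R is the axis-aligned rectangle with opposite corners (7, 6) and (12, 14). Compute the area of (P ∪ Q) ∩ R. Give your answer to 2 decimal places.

The region (P ∪ Q) ∩ R is the polygon with vertices (10.659,10.156), (12,12), (11.653,10.09), (12,10.067), (12,6), (7,6), (7,10.4).
By the shoelace formula its area is 22.13.

22.13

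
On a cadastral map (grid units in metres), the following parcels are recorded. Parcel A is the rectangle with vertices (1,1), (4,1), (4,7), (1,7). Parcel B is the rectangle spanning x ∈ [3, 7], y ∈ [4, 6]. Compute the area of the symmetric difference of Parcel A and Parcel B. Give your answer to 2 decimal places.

22.00

|Parcel A∩Parcel B|: x∈[3,4], y∈[4,6] → 1·2 = 2.
|Parcel A △ Parcel B| = |Parcel A| + |Parcel B| − 2·|Parcel A∩Parcel B| = 18 + 8 − 4 = 22.00.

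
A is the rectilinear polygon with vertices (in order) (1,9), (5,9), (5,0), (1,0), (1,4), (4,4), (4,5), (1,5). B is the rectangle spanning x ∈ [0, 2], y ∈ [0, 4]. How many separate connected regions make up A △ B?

A △ B splits into 2 disjoint pieces (area 29, area 4).

2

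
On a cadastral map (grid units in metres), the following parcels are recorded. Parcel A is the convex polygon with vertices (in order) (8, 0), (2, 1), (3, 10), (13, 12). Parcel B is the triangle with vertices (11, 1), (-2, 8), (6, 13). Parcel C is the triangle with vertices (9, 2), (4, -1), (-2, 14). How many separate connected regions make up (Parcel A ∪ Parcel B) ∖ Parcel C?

(Parcel A ∪ Parcel B) ∖ Parcel C splits into 4 disjoint pieces (area 1.5373, area 3.4165, area 60.4115, area 1.8227).

4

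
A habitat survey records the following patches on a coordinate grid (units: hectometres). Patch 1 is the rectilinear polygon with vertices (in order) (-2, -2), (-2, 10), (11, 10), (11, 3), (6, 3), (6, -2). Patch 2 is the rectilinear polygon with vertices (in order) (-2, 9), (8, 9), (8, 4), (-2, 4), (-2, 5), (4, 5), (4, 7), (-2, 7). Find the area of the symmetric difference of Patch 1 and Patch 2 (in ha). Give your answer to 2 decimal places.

|Patch 1| = 131, |Patch 2| = 38, |Patch 1∩Patch 2| = 38.
|Patch 1 △ Patch 2| = |Patch 1| + |Patch 2| − 2·|Patch 1∩Patch 2| = 131 + 38 − 76 = 93.00.

93.00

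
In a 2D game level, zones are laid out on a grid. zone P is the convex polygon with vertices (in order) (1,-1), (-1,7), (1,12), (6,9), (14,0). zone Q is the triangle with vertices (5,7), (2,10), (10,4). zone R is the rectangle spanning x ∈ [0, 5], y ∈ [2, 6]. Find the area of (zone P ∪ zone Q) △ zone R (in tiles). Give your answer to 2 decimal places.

|zone P ∪ zone Q| = 108.
|(zone P ∪ zone Q) ∩ zone R| = 19.875.
|(zone P ∪ zone Q) △ zone R| = 108 + 20 − 39.75 = 88.25.

88.25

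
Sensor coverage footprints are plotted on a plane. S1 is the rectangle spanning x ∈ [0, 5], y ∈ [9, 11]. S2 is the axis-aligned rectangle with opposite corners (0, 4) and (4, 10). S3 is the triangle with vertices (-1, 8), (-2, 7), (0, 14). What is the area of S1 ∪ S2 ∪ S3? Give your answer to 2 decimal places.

By inclusion–exclusion:
Individual areas: |S1| = 10, |S2| = 24, |S3| = 2.5.
|S1∩S2|: x∈[0,4], y∈[9,10] → 4·1 = 4.
|S1∩S3| = 0.
|S2∩S3| = 0.
|S1∩S2∩S3| = 0.
|S1 ∪ S2 ∪ S3| = 36.5 − 4 + 0 = 32.50.

32.50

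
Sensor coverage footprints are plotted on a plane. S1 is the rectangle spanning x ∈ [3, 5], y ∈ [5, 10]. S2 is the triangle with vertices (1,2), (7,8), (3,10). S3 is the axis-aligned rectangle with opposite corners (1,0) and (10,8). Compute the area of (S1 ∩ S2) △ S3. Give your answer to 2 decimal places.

69.50

|S1 ∩ S2| = 8.5.
|(S1 ∩ S2) ∩ S3| = 5.5.
|(S1 ∩ S2) △ S3| = 8.5 + 72 − 11 = 69.50.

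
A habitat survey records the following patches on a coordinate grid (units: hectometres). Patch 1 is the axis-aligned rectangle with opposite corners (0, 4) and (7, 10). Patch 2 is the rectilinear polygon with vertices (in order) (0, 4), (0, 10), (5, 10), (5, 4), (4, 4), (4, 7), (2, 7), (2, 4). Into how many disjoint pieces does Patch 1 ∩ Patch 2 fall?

Patch 1 ∩ Patch 2 is a single connected region.

1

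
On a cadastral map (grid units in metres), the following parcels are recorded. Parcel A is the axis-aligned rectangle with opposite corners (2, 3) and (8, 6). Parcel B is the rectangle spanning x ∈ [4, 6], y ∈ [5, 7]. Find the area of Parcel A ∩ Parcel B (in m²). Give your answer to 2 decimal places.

|Parcel A∩Parcel B|: x∈[4,6], y∈[5,6] → 2·1 = 2.

2.00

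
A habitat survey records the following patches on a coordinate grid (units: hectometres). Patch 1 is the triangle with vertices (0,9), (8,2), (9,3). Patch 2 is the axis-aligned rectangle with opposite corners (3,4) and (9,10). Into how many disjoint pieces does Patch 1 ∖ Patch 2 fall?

Patch 1 ∖ Patch 2 splits into 2 disjoint pieces (area 0.9375, area 3.0357).

2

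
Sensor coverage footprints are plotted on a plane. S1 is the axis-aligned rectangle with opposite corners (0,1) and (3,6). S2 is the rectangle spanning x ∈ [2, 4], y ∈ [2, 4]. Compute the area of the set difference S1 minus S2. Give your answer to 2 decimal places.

|S1∩S2|: x∈[2,3], y∈[2,4] → 1·2 = 2.
|S1| = 15.
|S1 ∖ S2| = |S1| − |S1∩S2| = 15 − 2 = 13.00.

13.00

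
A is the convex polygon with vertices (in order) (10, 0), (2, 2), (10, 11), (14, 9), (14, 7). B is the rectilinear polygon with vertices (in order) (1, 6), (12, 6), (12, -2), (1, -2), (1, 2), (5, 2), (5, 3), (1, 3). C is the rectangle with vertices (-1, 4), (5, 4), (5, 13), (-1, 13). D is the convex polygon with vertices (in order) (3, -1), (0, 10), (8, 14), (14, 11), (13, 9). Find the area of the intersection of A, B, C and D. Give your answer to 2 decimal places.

0.84

The intersection is the polygon with vertices (5,4), (3.778,4), (5,5.375).
By the shoelace formula its area is 0.84.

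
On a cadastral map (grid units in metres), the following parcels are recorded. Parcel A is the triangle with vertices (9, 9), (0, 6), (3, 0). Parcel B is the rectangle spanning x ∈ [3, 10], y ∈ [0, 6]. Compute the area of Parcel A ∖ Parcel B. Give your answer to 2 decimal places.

|Parcel A| = 31.5, |Parcel A∩Parcel B| = 12.
|Parcel A ∖ Parcel B| = |Parcel A| − |Parcel A∩Parcel B| = 31.5 − 12 = 19.50.

19.50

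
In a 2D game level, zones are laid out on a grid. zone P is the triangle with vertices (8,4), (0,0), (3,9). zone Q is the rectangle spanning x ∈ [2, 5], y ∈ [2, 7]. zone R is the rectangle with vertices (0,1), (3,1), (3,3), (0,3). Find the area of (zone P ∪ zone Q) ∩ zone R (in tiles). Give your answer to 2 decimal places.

The region (zone P ∪ zone Q) ∩ zone R is the polygon with vertices (2,1), (0.333,1), (1,3), (3,3), (3,1.5).
By the shoelace formula its area is 4.42.

4.42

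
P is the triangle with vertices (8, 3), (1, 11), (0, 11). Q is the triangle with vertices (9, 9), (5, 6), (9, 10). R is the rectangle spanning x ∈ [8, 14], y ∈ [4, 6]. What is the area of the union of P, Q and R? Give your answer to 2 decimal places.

By inclusion–exclusion:
Individual areas: |P| = 4, |Q| = 2, |R| = 12.
|P∩Q| = 0.0057.
|P∩R| = 0.
|Q∩R| = 0.
|P∩Q∩R| = 0.
|P ∪ Q ∪ R| = 18 − 0.0057 + 0 = 17.99.

17.99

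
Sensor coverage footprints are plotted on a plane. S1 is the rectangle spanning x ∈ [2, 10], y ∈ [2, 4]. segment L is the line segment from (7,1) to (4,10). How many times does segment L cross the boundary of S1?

The segment meets the boundary at (6,4), (6.667,2).

2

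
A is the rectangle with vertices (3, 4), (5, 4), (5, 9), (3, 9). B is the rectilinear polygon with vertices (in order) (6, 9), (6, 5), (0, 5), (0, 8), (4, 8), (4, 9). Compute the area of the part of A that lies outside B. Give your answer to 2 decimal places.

|A| = 10, |A∩B| = 7.
|A ∖ B| = |A| − |A∩B| = 10 − 7 = 3.00.

3.00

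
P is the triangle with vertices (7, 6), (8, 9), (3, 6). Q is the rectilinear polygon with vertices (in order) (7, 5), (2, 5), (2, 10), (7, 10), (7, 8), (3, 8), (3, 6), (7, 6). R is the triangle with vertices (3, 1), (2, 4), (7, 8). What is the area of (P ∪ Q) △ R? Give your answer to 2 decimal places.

26.26

|P ∪ Q| = 22.8667.
|(P ∪ Q) ∩ R| = 3.0536.
|(P ∪ Q) △ R| = 22.8667 + 9.5 − 6.1071 = 26.26.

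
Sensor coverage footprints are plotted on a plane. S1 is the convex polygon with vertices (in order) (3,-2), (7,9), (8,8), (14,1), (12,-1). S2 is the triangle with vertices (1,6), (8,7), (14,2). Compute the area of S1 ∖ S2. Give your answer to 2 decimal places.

|S1| = 63, |S1∩S2| = 14.4319.
|S1 ∖ S2| = |S1| − |S1∩S2| = 63 − 14.4319 = 48.57.

48.57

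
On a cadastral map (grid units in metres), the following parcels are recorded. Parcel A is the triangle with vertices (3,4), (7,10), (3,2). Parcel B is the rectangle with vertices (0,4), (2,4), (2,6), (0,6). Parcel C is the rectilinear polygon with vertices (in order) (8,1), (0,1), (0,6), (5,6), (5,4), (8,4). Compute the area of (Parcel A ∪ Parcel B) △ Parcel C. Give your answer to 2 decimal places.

|Parcel A ∪ Parcel B| = 8.
|(Parcel A ∪ Parcel B) ∩ Parcel C| = 6.6667.
|(Parcel A ∪ Parcel B) △ Parcel C| = 8 + 34 − 13.3333 = 28.67.

28.67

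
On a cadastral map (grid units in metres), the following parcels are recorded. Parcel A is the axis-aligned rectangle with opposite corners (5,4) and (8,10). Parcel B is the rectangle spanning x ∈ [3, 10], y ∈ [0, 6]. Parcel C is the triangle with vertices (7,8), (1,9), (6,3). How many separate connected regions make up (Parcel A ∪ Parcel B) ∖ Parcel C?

(Parcel A ∪ Parcel B) ∖ Parcel C is a single connected region.

1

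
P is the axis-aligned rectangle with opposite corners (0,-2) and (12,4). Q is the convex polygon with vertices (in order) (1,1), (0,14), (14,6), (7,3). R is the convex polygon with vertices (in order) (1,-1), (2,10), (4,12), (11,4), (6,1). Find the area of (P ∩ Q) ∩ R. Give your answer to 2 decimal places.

The region (P ∩ Q) ∩ R is the polygon with vertices (7,3), (1.188,1.062), (1.454,4), (9.333,4).
By the shoelace formula its area is 12.22.

12.22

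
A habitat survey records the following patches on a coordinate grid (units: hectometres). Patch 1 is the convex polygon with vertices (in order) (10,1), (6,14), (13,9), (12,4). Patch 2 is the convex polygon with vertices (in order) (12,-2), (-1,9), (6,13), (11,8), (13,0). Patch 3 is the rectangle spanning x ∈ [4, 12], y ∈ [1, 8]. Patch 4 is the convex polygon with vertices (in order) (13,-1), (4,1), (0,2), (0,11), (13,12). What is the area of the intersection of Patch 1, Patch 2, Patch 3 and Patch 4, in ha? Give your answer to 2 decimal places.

16.54

The intersection is the polygon with vertices (10,1), (7.846,8), (11,8), (12,4).
By the shoelace formula its area is 16.54.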